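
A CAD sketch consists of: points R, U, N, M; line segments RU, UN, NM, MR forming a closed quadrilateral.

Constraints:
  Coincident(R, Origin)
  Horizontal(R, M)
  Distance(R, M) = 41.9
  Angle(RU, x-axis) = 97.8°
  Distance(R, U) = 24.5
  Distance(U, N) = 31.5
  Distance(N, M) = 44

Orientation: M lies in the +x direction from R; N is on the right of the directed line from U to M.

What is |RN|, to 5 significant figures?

7.3318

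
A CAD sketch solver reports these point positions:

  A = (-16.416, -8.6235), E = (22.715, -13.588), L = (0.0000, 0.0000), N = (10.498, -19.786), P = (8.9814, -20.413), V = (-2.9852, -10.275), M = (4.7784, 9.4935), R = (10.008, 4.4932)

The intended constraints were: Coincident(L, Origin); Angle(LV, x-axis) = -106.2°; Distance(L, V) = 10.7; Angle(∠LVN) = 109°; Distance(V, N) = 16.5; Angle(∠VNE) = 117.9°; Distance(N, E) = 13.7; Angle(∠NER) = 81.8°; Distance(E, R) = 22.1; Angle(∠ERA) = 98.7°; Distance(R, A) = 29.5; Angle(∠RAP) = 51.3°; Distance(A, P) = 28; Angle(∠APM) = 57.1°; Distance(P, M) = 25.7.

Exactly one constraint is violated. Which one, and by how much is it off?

Distance(P, M) = 25.7 — off by 4.50.

L = (0.00, 0.00) ✓; LV at -106.2° ✓; |LV| = 10.70 ✓; ∠LVN = 109.0° ✓; |VN| = 16.50 ✓; ∠VNE = 117.9° ✓; |NE| = 13.70 ✓; ∠NER = 81.80° ✓; |ER| = 22.10 ✓; ∠ERA = 98.70° ✓; |RA| = 29.50 ✓; ∠RAP = 51.30° ✓; |AP| = 28.00 ✓; ∠APM = 57.10° ✓; |PM| = 30.20 ✗.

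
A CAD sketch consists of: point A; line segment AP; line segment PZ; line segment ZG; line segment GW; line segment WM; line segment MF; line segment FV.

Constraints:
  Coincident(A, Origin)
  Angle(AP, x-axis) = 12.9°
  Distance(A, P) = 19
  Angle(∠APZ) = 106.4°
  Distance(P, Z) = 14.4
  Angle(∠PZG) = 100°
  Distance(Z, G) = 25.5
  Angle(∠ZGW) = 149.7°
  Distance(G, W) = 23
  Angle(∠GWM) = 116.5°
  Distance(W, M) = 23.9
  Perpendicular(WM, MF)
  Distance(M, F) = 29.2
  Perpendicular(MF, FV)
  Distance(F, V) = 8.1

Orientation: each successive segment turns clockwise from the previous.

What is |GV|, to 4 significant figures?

27.45

A is at the origin; AP runs at 12.9° with length 19.0, so P = (18.52, 4.242). ∠APZ = 106.4° gives PZ at -60.70° from the x-axis; with |PZ| = 14.4, Z = (25.57, -8.316). ∠PZG = 100.0° gives ZG at -140.7° from the x-axis; with |ZG| = 25.5, G = (5.835, -24.47). ∠ZGW = 149.7° gives GW at -171.0° from the x-axis; with |GW| = 23.0, W = (-16.88, -28.07). ∠GWM = 116.5° gives WM at 125.5° from the x-axis; with |WM| = 23.9, M = (-30.76, -8.608). WM is perpendicular to MF, so MF runs at 35.50°; with |MF| = 29.2, F = (-6.989, 8.349). The perpendicularity gives FV at right angles to MF, so FV runs at -54.50°; with |FV| = 8.1, V = (-2.285, 1.754). Then |GV| = |V − G| = 27.45.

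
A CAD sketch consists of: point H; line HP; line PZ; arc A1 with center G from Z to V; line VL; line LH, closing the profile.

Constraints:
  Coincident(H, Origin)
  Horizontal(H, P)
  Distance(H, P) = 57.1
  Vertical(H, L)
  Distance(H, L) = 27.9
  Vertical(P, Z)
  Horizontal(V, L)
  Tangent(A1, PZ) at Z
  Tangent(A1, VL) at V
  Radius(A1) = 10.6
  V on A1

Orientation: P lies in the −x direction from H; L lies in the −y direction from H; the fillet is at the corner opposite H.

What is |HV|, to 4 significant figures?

54.23

H is at the origin; H and P share the same y with |HP| = 57.1 and P on the −x side, so P = (-57.10, 0.000). H and L share the same x with |HL| = 27.9 and L on the −y side, so L = (0.000, -27.90). The virtual corner opposite H is at (-57.10, -27.90). Tangency of A1 to PZ means the radius GZ is perpendicular to PZ and A1 meets VL tangentially, so GV is at right angles to VL, with radius 10.6, so the center G sits 10.6 in from both sides at G = (-46.50, -17.30). That places the tangent points at Z = (-57.10, -17.30) on PZ and V = (-46.50, -27.90) on VL. Then |HV| = |V − H| = 54.23.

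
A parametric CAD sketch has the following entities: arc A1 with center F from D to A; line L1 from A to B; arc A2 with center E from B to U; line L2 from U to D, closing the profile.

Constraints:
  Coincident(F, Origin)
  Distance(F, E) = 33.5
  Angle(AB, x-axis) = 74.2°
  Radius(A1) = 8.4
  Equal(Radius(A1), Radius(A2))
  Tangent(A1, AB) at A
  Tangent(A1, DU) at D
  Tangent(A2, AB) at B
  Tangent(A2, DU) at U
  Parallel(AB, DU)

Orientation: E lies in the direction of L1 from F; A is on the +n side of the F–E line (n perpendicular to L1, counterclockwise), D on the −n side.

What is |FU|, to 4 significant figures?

34.54

The slot axis is L1's direction at 74.2°, so u = (cos 74.2°, sin 74.2°) = (0.2723, 0.9622) and n = (−sin 74.2°, cos 74.2°) = (-0.9622, 0.2723). F is at the origin and E lies 33.5 along u from F, so E = 33.5·u = (9.121, 32.23). Tangency of A1 to both parallel lines with radius 8.4 puts A and D at F ± 8.4·n: A = (-8.083, 2.287), D = (8.083, -2.287). Equal radii place B and U the same way about E: B = E + 8.4·n = (1.039, 34.52), U = E − 8.4·n = (17.20, 29.95). Then |FU| = |U − F| = 34.54.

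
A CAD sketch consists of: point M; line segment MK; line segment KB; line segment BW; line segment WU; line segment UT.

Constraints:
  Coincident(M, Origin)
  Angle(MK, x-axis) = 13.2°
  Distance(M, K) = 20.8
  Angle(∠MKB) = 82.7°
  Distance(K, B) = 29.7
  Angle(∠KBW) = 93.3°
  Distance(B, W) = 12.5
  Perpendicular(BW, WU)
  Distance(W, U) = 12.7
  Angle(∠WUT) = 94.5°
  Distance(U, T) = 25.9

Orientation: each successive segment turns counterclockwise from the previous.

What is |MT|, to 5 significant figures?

35.051

BW is perpendicular to WU, so WU runs at -72.800°; with |WU| = 12.7, U = (1.6638, 16.740). ∠WUT = 94.5° gives UT at 12.700° from the x-axis; with |UT| = 25.9, T = (26.930, 22.434). Then |MT| = |T − M| = 35.051.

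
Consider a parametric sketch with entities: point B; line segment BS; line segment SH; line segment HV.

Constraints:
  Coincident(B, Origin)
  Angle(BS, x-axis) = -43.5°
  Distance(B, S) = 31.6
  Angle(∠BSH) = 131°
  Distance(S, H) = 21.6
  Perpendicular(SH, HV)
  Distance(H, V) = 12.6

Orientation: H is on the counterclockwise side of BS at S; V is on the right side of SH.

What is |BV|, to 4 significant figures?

55.86

B is at the origin; BS runs at -43.5° with length 31.6, so S = 31.6·(cos -43.5°, sin -43.5°) = (22.92, -21.75). ∠BSH = 131.0°, so SH runs at -43.5° + (180° − 131.0°) = 5.500° from the x-axis; with |SH| = 21.6, H = S + 21.6·(cos 5.500°, sin 5.500°) = (44.42, -19.68). SH ⟂ HV; with |HV| = 12.6 on the right of SH, V = H + 12.6·(0.09585, -0.9954) = (45.63, -32.22). Then |BV| = |V − B| = 55.86.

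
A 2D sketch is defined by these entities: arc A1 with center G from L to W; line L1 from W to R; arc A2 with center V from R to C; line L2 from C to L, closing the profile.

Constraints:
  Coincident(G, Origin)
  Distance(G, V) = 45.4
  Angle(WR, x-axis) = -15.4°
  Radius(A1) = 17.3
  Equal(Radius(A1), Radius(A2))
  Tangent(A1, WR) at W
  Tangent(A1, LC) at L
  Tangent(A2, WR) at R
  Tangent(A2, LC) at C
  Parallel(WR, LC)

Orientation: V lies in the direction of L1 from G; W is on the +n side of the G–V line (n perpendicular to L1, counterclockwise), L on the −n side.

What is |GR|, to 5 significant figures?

48.584

The slot axis is L1's direction at -15.4°, so u = (cos -15.4°, sin -15.4°) = (0.96410, -0.26556) and n = (−sin -15.4°, cos -15.4°) = (0.26556, 0.96410). G is at the origin and V lies 45.4 along u from G, so V = 45.4·u = (43.770, -12.056). Tangency of A1 to both parallel lines with radius 17.3 puts W and L at G ± 17.3·n: W = (4.5941, 16.679), L = (-4.5941, -16.679). Equal radii place R and C the same way about V: R = V + 17.3·n = (48.364, 4.6226), C = V − 17.3·n = (39.176, -28.735). Then |GR| = |R − G| = 48.584.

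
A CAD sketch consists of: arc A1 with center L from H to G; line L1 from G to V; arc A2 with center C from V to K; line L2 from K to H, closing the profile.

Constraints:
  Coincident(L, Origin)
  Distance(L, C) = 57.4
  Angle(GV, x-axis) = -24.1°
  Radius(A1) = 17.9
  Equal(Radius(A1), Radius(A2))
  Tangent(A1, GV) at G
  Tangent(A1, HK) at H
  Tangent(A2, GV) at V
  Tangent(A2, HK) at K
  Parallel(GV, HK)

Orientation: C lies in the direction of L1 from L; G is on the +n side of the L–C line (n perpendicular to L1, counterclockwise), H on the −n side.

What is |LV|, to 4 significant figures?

60.13

Tangency of A1 to both parallel lines with radius 17.9 puts G and H at L ± 17.9·n: G = (7.309, 16.34), H = (-7.309, -16.34). Equal radii place V and K the same way about C: V = C + 17.9·n = (59.71, -7.098), K = C − 17.9·n = (45.09, -39.78). Then |LV| = |V − L| = 60.13.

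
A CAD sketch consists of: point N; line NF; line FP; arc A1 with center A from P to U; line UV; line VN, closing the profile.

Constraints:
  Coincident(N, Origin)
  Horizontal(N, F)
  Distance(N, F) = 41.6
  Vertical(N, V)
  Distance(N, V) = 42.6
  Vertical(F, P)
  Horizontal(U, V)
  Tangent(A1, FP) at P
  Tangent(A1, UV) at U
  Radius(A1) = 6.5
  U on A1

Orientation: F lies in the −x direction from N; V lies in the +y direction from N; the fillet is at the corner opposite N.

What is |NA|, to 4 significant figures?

50.35

N is at the origin; NF is horizontal with |NF| = 41.6 and F on the −x side, so F = (-41.60, 0.000). N and V share the same x with |NV| = 42.6 and V on the +y side, so V = (0.000, 42.60). The virtual corner opposite N is at (-41.60, 42.60). A1 meets FP tangentially, so AP is at right angles to FP and A1 meets UV tangentially, so AU is at right angles to UV, with radius 6.5, so the center A sits 6.5 in from both sides at A = (-35.10, 36.10). Then |NA| = |A − N| = 50.35.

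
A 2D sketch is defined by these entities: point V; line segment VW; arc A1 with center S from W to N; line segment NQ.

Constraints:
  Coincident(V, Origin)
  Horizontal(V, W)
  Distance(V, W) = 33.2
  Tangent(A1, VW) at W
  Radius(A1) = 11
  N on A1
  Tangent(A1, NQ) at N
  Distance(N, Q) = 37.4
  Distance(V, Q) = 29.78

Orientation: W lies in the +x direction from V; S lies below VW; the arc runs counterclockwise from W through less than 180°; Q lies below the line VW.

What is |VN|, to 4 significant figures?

25.61

V is at the origin; VW is horizontal with |VW| = 33.2 and W on the +x side, so W = (33.20, 0.000). Tangency of A1 to VW means the radius SW is perpendicular to VW, so S = W + (0, -11) = (33.20, -11.00). Since SN ⟂ NQ (tangency), |SQ| = √(11.0² + 37.4²) = 38.98 regardless of where N sits on A1. So Q lies on both circle(V, 29.78) and circle(S, 38.98); the below-VW intersection is Q = (-0.9711, -29.76). N is the foot of the tangent from Q: N = (25.40, -3.244).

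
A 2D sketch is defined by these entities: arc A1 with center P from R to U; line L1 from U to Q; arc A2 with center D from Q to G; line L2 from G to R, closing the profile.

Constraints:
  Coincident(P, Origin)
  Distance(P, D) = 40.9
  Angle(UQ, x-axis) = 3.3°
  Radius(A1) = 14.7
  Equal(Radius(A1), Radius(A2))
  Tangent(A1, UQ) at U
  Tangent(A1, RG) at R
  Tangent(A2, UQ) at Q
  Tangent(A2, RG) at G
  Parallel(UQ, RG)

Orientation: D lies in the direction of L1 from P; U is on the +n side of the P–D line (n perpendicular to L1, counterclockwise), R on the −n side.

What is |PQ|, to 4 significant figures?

43.46

The slot axis is L1's direction at 3.3°, so u = (cos 3.3°, sin 3.3°) = (0.9983, 0.05756) and n = (−sin 3.3°, cos 3.3°) = (-0.05756, 0.9983). P is at the origin and D lies 40.9 along u from P, so D = 40.9·u = (40.83, 2.354). Tangency of A1 to both parallel lines with radius 14.7 puts U and R at P ± 14.7·n: U = (-0.8462, 14.68), R = (0.8462, -14.68). Equal radii place Q and G the same way about D: Q = D + 14.7·n = (39.99, 17.03), G = D − 14.7·n = (41.68, -12.32). Then |PQ| = |Q − P| = 43.46.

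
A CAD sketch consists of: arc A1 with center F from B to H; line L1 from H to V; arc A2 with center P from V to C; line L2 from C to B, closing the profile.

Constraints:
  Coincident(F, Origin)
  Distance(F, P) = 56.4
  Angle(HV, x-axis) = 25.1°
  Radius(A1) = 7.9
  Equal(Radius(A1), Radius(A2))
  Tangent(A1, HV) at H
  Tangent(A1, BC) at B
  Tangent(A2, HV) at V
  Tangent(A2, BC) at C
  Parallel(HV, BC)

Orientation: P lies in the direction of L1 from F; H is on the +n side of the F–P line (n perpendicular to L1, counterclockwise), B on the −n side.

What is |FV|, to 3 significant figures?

57.0

The slot axis is L1's direction at 25.1°, so u = (cos 25.1°, sin 25.1°) = (0.906, 0.424) and n = (−sin 25.1°, cos 25.1°) = (-0.424, 0.906). F is at the origin and P lies 56.4 along u from F, so P = 56.4·u = (51.1, 23.9). Tangency of A1 to both parallel lines with radius 7.9 puts H and B at F ± 7.9·n: H = (-3.35, 7.15), B = (3.35, -7.15). Equal radii place V and C the same way about P: V = P + 7.9·n = (47.7, 31.1), C = P − 7.9·n = (54.4, 16.8). Then |FV| = |V − F| = 57.0.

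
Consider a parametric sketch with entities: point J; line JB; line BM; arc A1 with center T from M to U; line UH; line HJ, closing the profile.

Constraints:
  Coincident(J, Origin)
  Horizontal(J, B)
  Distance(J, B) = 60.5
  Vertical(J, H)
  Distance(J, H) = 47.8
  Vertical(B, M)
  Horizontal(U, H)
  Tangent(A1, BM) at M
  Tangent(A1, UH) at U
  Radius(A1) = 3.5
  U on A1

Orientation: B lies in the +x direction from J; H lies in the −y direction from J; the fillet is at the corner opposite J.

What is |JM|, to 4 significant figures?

74.98

J is at the origin; J and B share the same y with |JB| = 60.5 and B on the +x side, so B = (60.50, 0.000). JH is vertical with |JH| = 47.8 and H on the −y side, so H = (0.000, -47.80). The virtual corner opposite J is at (60.50, -47.80). A1 meets BM tangentially, so TM is at right angles to BM and the tangent condition forces TU to be normal to UH, with radius 3.5, so the center T sits 3.5 in from both sides at T = (57.00, -44.30). That places the tangent points at M = (60.50, -44.30) on BM and U = (57.00, -47.80) on UH. Then |JM| = |M − J| = 74.98.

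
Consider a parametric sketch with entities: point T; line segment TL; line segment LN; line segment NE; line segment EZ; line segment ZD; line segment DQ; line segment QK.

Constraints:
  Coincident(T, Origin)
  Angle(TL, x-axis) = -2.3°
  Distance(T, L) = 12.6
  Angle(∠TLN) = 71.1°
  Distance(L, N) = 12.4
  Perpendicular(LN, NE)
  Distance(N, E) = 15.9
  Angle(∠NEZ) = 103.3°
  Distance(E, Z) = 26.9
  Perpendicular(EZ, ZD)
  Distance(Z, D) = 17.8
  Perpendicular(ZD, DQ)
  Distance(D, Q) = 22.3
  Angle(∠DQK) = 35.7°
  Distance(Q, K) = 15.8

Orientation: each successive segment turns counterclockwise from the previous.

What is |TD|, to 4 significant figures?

23.09

T is at the origin; TL runs at -2.3° with length 12.6, so L = (12.59, -0.5057). ∠TLN = 71.1° gives LN at 106.6° from the x-axis; with |LN| = 12.4, N = (9.047, 11.38). LN ⟂ NE, so NE runs at -163.4°; with |NE| = 15.9, E = (-6.190, 6.835). ∠NEZ = 103.3° gives EZ at -86.70° from the x-axis; with |EZ| = 26.9, Z = (-4.642, -20.02). EZ is perpendicular to ZD, so ZD runs at 3.300°; with |ZD| = 17.8, D = (13.13, -19.00). Then |TD| = |D − T| = 23.09.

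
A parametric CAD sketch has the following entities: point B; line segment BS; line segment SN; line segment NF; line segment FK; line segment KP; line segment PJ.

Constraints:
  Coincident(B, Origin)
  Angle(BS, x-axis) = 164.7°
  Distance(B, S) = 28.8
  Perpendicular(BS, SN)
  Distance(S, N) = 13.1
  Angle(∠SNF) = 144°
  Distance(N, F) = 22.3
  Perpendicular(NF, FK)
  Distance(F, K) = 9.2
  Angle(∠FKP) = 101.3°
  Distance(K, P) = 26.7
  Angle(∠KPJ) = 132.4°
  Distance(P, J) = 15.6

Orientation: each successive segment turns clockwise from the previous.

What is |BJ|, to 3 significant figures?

34.4

∠FKP = 101.3° gives KP at -130° from the x-axis; with |KP| = 26.7, P = (-18.3, 6.54). ∠KPJ = 132.4° gives PJ at -178° from the x-axis; with |PJ| = 15.6, J = (-33.9, 5.89). Then |BJ| = |J − B| = 34.4.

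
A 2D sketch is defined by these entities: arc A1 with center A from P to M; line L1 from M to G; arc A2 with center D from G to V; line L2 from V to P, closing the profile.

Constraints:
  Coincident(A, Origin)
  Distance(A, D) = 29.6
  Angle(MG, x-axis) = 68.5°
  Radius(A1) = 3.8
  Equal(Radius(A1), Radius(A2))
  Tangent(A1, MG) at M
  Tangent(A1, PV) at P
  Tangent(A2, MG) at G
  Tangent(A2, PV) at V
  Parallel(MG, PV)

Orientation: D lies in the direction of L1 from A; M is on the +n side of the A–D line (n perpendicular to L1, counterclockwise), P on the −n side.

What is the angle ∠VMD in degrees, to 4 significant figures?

7.084°

The slot axis is L1's direction at 68.5°, so u = (cos 68.5°, sin 68.5°) = (0.3665, 0.9304) and n = (−sin 68.5°, cos 68.5°) = (-0.9304, 0.3665). A is at the origin and D lies 29.6 along u from A, so D = 29.6·u = (10.85, 27.54). Tangency of A1 to both parallel lines with radius 3.8 puts M and P at A ± 3.8·n: M = (-3.536, 1.393), P = (3.536, -1.393). Equal radii place G and V the same way about D: G = D + 3.8·n = (7.313, 28.93), V = D − 3.8·n = (14.38, 26.15). Then cos ∠VMD = MV·MD / (|MV||MD|), giving 7.084°.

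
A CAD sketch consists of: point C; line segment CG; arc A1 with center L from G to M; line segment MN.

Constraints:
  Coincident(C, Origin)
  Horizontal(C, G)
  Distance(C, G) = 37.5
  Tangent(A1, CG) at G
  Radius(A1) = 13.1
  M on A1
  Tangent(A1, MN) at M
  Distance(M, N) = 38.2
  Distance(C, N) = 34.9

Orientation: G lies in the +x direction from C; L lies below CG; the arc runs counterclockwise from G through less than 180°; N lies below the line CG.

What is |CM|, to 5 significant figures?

27.712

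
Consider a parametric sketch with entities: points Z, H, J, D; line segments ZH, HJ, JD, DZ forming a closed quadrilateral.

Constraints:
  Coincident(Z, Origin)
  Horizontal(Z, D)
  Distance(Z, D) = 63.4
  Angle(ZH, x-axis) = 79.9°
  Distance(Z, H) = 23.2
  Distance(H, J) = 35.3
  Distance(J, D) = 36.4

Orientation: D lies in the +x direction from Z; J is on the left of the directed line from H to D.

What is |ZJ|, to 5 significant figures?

47.586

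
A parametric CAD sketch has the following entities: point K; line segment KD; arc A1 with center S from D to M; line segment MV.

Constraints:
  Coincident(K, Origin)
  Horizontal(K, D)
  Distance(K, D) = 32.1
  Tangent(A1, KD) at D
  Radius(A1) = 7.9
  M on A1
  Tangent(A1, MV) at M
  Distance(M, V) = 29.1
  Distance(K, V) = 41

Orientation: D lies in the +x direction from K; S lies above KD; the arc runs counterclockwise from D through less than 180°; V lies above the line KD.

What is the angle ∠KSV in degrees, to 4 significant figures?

80.73°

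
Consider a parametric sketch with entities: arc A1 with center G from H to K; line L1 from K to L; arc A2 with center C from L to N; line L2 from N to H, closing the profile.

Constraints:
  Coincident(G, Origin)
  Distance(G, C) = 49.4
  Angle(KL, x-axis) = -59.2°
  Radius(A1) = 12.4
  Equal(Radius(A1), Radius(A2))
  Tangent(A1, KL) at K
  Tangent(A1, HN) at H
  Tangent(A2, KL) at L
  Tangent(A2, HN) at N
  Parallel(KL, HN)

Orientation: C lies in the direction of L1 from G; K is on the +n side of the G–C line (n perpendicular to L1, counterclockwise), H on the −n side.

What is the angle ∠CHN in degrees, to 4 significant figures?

14.09°

Tangency of A1 to both parallel lines with radius 12.4 puts K and H at G ± 12.4·n: K = (10.65, 6.349), H = (-10.65, -6.349). Equal radii place L and N the same way about C: L = C + 12.4·n = (35.95, -36.08), N = C − 12.4·n = (14.64, -48.78). Then cos ∠CHN = HC·HN / (|HC||HN|), giving 14.09°.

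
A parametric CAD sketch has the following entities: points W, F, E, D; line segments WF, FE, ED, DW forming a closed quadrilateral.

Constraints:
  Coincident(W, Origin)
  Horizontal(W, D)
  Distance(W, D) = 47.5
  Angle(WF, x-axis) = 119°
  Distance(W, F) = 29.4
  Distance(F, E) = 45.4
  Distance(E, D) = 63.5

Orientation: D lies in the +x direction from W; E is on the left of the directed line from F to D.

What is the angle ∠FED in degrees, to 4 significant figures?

73.70°

Checks: |FE| = 45.40 ✓; |ED| = 63.50 ✓.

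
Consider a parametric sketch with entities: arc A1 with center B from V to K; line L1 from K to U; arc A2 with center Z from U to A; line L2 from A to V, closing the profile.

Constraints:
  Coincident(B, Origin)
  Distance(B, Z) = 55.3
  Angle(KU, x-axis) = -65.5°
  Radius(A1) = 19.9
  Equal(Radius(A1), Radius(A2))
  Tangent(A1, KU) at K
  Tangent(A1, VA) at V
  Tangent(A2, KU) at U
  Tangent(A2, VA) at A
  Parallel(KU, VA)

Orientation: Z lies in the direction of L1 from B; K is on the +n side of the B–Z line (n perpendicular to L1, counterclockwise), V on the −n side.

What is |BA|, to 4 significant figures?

58.77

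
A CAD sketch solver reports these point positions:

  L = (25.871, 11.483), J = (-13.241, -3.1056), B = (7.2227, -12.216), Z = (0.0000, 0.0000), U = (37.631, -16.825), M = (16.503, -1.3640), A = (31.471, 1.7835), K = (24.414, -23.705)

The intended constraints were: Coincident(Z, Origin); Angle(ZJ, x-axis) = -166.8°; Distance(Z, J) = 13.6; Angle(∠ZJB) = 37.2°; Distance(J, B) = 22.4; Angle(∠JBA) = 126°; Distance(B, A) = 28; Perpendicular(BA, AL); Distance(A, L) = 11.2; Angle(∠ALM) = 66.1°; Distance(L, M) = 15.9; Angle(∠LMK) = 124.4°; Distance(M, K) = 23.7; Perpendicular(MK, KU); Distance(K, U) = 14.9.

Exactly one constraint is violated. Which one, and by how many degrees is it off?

Perpendicular(MK, KU) — off by 8.00°.

Z = (0.00, 0.00) ✓; ZJ at -166.8° ✓; |ZJ| = 13.60 ✓; ∠ZJB = 37.20° ✓; |JB| = 22.40 ✓; ∠JBA = 126.0° ✓; |BA| = 28.00 ✓; ∠(BA, AL) = 90.00° ✓; |AL| = 11.20 ✓; ∠ALM = 66.10° ✓; |LM| = 15.90 ✓; ∠LMK = 124.4° ✓; |MK| = 23.70 ✓; ∠(MK, KU) = 98.00° ✗; |KU| = 14.90 ✓.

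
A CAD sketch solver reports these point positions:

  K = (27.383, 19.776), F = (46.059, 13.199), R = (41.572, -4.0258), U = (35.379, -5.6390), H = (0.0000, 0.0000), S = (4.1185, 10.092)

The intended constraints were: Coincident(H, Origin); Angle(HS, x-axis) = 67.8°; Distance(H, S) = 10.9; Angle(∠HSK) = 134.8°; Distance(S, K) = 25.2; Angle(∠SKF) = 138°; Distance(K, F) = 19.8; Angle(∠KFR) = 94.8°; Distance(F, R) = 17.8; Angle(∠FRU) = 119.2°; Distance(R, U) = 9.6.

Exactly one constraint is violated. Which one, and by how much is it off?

Distance(R, U) = 9.6 — off by 3.20.

H = (0.00, 0.00) ✓; HS at 67.80° ✓; |HS| = 10.90 ✓; ∠HSK = 134.8° ✓; |SK| = 25.20 ✓; ∠SKF = 138.0° ✓; |KF| = 19.80 ✓; ∠KFR = 94.80° ✓; |FR| = 17.80 ✓; ∠FRU = 119.2° ✓; |RU| = 6.400 ✗.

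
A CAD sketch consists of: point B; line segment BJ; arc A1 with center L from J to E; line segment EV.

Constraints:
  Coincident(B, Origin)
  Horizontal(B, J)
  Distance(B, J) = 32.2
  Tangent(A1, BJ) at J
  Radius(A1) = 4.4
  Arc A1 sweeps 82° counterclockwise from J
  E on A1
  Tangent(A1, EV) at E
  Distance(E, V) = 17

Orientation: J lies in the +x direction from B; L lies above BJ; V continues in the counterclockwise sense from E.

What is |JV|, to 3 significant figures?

21.7

B is at the origin; B and J share the same y with |BJ| = 32.2 and J on the +x side, so J = (32.2, 0.00). A1 meets BJ tangentially, so LJ is at right angles to BJ, so L = J + (0, 4.4) = (32.2, 4.40). On A1, J sits at bearing -90° from L; an 82° counterclockwise sweep puts E at bearing -8°, so E = L + 4.4·(cos -8°, sin -8°) = (36.6, 3.79). Tangency of A1 to EV means the radius LE is perpendicular to EV, so EV runs along (−sin -8°, cos -8°); with |EV| = 17.0, V = (38.9, 20.6). Then |JV| = |V − J| = 21.7.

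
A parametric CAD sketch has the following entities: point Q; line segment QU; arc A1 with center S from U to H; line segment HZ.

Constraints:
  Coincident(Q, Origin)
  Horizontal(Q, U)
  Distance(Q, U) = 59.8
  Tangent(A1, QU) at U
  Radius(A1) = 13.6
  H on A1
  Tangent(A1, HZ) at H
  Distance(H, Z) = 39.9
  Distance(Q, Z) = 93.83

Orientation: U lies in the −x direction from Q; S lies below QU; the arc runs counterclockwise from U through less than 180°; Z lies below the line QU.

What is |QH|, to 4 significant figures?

74.23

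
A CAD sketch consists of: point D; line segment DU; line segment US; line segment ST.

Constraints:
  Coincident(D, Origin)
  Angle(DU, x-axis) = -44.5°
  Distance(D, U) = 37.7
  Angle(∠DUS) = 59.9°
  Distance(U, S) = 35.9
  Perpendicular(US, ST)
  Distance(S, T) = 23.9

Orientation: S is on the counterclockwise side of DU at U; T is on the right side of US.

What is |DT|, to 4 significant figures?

59.02

D is at the origin; DU runs at -44.5° with length 37.7, so U = 37.7·(cos -44.5°, sin -44.5°) = (26.89, -26.42). ∠DUS = 59.9°, so US runs at -44.5° + (180° − 59.9°) = 75.60° from the x-axis; with |US| = 35.9, S = U + 35.9·(cos 75.60°, sin 75.60°) = (35.82, 8.348). US is perpendicular to ST; with |ST| = 23.9 on the right of US, T = S + 23.9·(0.9686, -0.2487) = (58.97, 2.404). Then |DT| = |T − D| = 59.02.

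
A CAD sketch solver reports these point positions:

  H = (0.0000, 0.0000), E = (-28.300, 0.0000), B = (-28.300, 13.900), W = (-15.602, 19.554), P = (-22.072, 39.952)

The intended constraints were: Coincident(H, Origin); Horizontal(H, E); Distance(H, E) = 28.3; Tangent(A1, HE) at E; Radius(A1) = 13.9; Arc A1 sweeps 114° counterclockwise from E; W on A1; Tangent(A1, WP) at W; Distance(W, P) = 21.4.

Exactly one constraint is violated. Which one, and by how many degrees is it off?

Tangent(A1, WP) at W — off by 6.40°.

H = (0.00, 0.00) ✓; H.y = 0.00, E.y = 0.00 ✓; |HE| = 28.30 ✓; ∠(BE, EH) = 90.00° ✓; |BE| = 13.90 ✓; bearing(B→W) − bearing(B→E) = 114.0° ✓; |BW| = 13.90 ✓; ∠(BW, WP) = 96.40° ✗; |WP| = 21.40 ✓.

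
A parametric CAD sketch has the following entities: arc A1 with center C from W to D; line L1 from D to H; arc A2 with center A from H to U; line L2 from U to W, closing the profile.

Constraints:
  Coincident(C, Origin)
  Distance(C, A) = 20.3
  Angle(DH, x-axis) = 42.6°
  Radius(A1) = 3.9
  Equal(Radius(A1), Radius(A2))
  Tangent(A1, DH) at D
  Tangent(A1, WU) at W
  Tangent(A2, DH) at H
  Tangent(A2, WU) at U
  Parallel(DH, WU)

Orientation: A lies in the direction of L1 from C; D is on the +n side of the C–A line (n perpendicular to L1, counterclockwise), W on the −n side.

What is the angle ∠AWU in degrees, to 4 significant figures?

10.88°

Tangency of A1 to both parallel lines with radius 3.9 puts D and W at C ± 3.9·n: D = (-2.640, 2.871), W = (2.640, -2.871). Equal radii place H and U the same way about A: H = A + 3.9·n = (12.30, 16.61), U = A − 3.9·n = (17.58, 10.87). Then cos ∠AWU = WA·WU / (|WA||WU|), giving 10.88°.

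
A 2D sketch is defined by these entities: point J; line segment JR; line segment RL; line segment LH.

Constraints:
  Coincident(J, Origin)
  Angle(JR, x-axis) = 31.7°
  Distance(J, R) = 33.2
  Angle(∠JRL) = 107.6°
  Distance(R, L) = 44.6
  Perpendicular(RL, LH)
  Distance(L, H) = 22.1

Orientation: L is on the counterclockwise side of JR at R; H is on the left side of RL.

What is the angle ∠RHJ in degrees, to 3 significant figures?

36.3°

∠JRL = 107.6°, so RL runs at 31.7° + (180° − 107.6°) = 104° from the x-axis; with |RL| = 44.6, L = R + 44.6·(cos 104°, sin 104°) = (17.4, 60.7). RL ⟂ LH; with |LH| = 22.1 on the left of RL, H = L + 22.1·(-0.970, -0.244) = (-4.05, 55.3). Then cos ∠RHJ = HR·HJ / (|HR||HJ|), giving 36.3°.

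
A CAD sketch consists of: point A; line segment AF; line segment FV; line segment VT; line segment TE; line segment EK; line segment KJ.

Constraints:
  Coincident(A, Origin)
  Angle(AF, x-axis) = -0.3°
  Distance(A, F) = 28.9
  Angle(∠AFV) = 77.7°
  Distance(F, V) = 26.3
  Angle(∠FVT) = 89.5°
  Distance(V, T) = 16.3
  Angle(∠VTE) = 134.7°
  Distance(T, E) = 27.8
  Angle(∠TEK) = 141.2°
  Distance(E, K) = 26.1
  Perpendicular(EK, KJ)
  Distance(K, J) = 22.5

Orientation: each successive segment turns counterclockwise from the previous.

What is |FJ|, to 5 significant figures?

26.946

A is at the origin; AF runs at -0.3° with length 28.9, so F = (28.900, -0.15132). ∠AFV = 77.7° gives FV at 102.00° from the x-axis; with |FV| = 26.3, V = (23.432, 25.574). ∠FVT = 89.5° gives VT at -167.50° from the x-axis; with |VT| = 16.3, T = (7.5179, 22.046). ∠VTE = 134.7° gives TE at -122.20° from the x-axis; with |TE| = 27.8, E = (-7.2961, -1.4782). ∠TEK = 141.2° gives EK at -83.400° from the x-axis; with |EK| = 26.1, K = (-4.2962, -27.405). EK is perpendicular to KJ, so KJ runs at 6.6000°; with |KJ| = 22.5, J = (18.055, -24.819). Then |FJ| = |J − F| = 26.946.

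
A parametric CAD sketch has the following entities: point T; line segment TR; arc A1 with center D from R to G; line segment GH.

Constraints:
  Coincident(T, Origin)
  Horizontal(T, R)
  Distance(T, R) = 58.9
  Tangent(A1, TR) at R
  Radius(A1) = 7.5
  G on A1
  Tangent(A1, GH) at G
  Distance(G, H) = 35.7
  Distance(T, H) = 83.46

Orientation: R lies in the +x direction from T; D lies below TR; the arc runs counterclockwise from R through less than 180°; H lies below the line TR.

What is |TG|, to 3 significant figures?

53.9

Checks: T.y = 0.00, R.y = 0.00 ✓; |DG| = 7.500 ✓; ∠(DG, GH) = 90.00° ✓; |GH| = 35.70 ✓; |TH| = 83.46 ✓.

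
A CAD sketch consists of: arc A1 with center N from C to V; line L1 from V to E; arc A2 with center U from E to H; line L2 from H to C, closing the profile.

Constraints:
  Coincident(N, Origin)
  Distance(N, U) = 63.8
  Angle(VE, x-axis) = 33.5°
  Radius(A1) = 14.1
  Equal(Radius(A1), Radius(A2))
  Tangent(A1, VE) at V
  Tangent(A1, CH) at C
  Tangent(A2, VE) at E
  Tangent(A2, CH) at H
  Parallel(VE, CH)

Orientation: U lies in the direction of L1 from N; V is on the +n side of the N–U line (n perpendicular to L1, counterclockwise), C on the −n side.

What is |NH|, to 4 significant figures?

65.34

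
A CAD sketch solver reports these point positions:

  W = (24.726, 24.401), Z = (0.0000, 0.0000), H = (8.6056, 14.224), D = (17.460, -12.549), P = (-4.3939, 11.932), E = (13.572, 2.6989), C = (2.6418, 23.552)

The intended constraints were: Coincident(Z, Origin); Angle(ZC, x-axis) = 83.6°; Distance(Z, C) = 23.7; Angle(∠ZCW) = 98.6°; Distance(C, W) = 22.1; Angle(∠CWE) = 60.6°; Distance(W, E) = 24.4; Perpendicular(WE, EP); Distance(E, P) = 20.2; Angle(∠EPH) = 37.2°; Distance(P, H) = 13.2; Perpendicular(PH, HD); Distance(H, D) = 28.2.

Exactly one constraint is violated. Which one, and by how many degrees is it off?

Perpendicular(PH, HD) — off by 8.30°.

Z = (0.00, 0.00) ✓; ZC at 83.60° ✓; |ZC| = 23.70 ✓; ∠ZCW = 98.60° ✓; |CW| = 22.10 ✓; ∠CWE = 60.60° ✓; |WE| = 24.40 ✓; ∠(WE, EP) = 90.00° ✓; |EP| = 20.20 ✓; ∠EPH = 37.20° ✓; |PH| = 13.20 ✓; ∠(PH, HD) = 81.70° ✗; |HD| = 28.20 ✓.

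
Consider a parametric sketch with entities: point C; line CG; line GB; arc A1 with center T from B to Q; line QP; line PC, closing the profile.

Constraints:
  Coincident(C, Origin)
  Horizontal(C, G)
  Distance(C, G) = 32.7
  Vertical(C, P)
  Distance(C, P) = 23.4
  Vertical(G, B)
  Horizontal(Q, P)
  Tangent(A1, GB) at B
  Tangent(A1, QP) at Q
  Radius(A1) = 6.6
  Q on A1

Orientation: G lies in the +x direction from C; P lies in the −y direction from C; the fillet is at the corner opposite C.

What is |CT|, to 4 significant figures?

31.04

C and P share the same x with |CP| = 23.4 and P on the −y side, so P = (0.000, -23.40). The virtual corner opposite C is at (32.70, -23.40). Since A1 is tangent to GB there, TB ⟂ GB and since A1 is tangent to QP there, TQ ⟂ QP, with radius 6.6, so the center T sits 6.6 in from both sides at T = (26.10, -16.80). Then |CT| = |T − C| = 31.04.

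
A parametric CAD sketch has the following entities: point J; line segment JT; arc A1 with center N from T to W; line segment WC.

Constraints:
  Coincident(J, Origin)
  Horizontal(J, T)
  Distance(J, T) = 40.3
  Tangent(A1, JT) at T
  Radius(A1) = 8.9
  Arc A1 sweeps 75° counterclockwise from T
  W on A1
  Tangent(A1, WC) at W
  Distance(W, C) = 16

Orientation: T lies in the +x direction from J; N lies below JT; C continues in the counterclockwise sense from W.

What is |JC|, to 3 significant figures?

35.3

J is at the origin; JT is horizontal with |JT| = 40.3 and T on the +x side, so T = (40.3, 0.00). The tangent condition forces NT to be normal to JT, so N = T + (0, -8.9) = (40.3, -8.90). On A1, T sits at bearing 90° from N; a 75° counterclockwise sweep puts W at bearing 165°, so W = N + 8.9·(cos 165°, sin 165°) = (31.7, -6.60). Since A1 is tangent to WC there, NW ⟂ WC, so WC runs along (−sin 165°, cos 165°); with |WC| = 16.0, C = (27.6, -22.1). Then |JC| = |C − J| = 35.3.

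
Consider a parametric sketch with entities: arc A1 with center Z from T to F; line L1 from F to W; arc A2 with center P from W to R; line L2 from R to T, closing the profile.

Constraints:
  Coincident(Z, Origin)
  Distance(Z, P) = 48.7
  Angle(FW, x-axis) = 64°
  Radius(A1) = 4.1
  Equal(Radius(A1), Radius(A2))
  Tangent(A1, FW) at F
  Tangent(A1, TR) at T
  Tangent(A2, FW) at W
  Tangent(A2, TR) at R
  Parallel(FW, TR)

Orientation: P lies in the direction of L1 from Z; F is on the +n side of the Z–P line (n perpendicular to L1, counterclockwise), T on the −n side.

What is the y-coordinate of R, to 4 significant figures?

41.97

The slot axis is L1's direction at 64.0°, so u = (cos 64.0°, sin 64.0°) = (0.4384, 0.8988) and n = (−sin 64.0°, cos 64.0°) = (-0.8988, 0.4384). Z is at the origin and P lies 48.7 along u from Z, so P = 48.7·u = (21.35, 43.77). Tangency of A1 to both parallel lines with radius 4.1 puts F and T at Z ± 4.1·n: F = (-3.685, 1.797), T = (3.685, -1.797). Equal radii place W and R the same way about P: W = P + 4.1·n = (17.66, 45.57), R = P − 4.1·n = (25.03, 41.97). So R.y = 41.97.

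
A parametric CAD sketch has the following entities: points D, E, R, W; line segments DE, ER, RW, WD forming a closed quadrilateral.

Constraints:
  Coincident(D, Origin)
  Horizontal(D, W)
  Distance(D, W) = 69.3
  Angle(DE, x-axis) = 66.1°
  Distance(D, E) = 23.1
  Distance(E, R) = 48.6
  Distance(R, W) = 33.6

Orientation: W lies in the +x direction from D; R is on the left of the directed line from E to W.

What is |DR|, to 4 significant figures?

64.90

Checks: |ER| = 48.60 ✓; |RW| = 33.60 ✓.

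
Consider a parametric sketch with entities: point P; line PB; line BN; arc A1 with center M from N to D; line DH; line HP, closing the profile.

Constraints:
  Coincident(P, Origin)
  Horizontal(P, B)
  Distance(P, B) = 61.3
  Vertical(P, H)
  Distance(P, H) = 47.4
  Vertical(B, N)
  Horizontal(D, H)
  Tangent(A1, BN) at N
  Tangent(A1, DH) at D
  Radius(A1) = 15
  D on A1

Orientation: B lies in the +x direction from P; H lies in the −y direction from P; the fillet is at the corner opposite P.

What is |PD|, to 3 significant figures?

66.3

P is at the origin; P and B share the same y with |PB| = 61.3 and B on the +x side, so B = (61.3, 0.00). PH is vertical with |PH| = 47.4 and H on the −y side, so H = (0.00, -47.4). The virtual corner opposite P is at (61.3, -47.4). A1 meets BN tangentially, so MN is at right angles to BN and A1 meets DH tangentially, so MD is at right angles to DH, with radius 15.0, so the center M sits 15.0 in from both sides at M = (46.3, -32.4). That places the tangent points at N = (61.3, -32.4) on BN and D = (46.3, -47.4) on DH. Then |PD| = |D − P| = 66.3.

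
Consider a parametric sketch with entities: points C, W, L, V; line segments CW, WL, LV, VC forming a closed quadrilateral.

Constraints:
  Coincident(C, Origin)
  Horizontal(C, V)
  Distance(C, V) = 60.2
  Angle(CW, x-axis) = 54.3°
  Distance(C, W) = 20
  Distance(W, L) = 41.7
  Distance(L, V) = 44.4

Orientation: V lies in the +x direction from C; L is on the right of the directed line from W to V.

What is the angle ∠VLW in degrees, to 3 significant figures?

72.9°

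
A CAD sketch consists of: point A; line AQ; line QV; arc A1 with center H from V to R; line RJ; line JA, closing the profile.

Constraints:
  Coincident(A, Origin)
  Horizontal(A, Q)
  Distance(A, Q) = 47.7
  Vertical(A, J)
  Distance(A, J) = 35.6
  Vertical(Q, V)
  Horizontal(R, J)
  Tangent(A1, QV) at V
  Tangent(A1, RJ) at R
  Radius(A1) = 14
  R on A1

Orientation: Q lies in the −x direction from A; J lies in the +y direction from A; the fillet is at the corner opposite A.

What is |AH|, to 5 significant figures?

40.028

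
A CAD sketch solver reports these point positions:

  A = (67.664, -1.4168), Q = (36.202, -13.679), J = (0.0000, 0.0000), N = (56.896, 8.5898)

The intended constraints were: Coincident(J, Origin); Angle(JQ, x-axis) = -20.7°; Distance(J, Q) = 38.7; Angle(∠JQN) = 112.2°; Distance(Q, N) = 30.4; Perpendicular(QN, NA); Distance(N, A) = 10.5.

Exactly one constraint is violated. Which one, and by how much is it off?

Distance(N, A) = 10.5 — off by 4.20.

J = (0.00, 0.00) ✓; JQ at -20.70° ✓; |JQ| = 38.70 ✓; ∠JQN = 112.2° ✓; |QN| = 30.40 ✓; ∠(QN, NA) = 90.00° ✓; |NA| = 14.70 ✗.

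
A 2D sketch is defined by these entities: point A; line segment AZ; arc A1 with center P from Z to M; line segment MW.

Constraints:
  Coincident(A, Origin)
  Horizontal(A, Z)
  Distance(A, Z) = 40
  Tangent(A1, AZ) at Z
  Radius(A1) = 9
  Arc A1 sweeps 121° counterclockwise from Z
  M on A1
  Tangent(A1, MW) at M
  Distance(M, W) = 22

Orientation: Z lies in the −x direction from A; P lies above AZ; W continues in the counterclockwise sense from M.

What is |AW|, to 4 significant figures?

54.39

A is at the origin; AZ is horizontal with |AZ| = 40.0 and Z on the −x side, so Z = (-40.00, 0.000). The tangent condition forces PZ to be normal to AZ, so P = Z + (0, 9) = (-40.00, 9.000). On A1, Z sits at bearing -90° from P; a 121° counterclockwise sweep puts M at bearing 31°, so M = P + 9.0·(cos 31°, sin 31°) = (-32.29, 13.64). Tangency of A1 to MW means the radius PM is perpendicular to MW, so MW runs along (−sin 31°, cos 31°); with |MW| = 22.0, W = (-43.62, 32.49). Then |AW| = |W − A| = 54.39.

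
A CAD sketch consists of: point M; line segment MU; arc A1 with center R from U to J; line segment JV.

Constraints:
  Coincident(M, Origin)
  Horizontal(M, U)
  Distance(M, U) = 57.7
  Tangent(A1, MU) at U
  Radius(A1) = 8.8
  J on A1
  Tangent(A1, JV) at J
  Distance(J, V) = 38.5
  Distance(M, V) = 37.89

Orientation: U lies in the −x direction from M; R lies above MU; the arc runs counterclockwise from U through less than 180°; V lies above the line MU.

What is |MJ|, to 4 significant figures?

51.62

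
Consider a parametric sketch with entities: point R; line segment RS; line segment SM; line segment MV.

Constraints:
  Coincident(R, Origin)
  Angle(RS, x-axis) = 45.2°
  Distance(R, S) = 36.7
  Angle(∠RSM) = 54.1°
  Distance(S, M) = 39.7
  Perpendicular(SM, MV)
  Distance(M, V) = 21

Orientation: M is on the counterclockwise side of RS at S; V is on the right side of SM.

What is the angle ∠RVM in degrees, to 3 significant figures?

19.7°

R is at the origin; RS runs at 45.2° with length 36.7, so S = 36.7·(cos 45.2°, sin 45.2°) = (25.9, 26.0). ∠RSM = 54.1°, so SM runs at 45.2° + (180° − 54.1°) = 171° from the x-axis; with |SM| = 39.7, M = S + 39.7·(cos 171°, sin 171°) = (-13.4, 32.2). SM ⟂ MV; with |MV| = 21.0 on the right of SM, V = M + 21.0·(0.155, 0.988) = (-10.1, 52.9). Then cos ∠RVM = VR·VM / (|VR||VM|), giving 19.7°.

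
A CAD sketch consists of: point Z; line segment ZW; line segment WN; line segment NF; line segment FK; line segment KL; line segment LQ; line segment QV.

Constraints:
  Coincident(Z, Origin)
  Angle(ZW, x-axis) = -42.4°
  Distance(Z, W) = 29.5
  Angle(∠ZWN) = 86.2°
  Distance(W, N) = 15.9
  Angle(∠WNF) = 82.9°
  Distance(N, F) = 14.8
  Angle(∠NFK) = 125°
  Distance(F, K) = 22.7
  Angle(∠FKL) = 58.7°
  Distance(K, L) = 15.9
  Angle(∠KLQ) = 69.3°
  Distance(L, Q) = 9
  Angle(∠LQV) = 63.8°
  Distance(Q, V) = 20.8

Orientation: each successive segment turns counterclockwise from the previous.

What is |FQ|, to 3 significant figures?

11.0

∠FKL = 58.7° gives KL at -35.2° from the x-axis; with |KL| = 15.9, L = (11.3, -17.9). ∠KLQ = 69.3° gives LQ at 75.5° from the x-axis; with |LQ| = 9.0, Q = (13.5, -9.24). Then |FQ| = |Q − F| = 11.0.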